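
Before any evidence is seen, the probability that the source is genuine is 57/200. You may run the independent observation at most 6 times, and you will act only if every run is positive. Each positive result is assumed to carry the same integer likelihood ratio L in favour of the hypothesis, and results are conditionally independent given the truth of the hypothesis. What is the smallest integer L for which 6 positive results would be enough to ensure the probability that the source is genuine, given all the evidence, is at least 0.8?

Prior odds = 0.285/0.715 = 57/143.
Target odds = 0.8/0.2 = 4.
Need L⁶ ≥ 4 ÷ (57/143) = 572/57.
1⁶ = 1 < 572/57 ≤ 64 = 2⁶, so L = 2.

2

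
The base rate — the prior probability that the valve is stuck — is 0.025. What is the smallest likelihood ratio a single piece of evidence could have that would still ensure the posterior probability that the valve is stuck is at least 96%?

Prior odds = 0.025/0.975 = 1/39.
Target odds = 0.96/0.04 = 24.
Required Bayes factor = 24 ÷ (1/39) = 936.

936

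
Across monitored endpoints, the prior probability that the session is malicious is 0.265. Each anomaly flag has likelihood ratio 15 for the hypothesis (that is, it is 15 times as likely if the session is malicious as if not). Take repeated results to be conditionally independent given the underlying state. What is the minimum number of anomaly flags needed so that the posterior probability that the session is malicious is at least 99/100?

Prior odds = 0.265/0.735 = 53/147.
Likelihood ratio per anomaly flag = 15.
Target posterior odds = 0.99/0.01 = 99.
Require 15ⁿ ≥ 99 ÷ (53/147) = 14553/53.
15² = 225 falls short of 14553/53 but 15³ = 3375 reaches it, so n = 3.

3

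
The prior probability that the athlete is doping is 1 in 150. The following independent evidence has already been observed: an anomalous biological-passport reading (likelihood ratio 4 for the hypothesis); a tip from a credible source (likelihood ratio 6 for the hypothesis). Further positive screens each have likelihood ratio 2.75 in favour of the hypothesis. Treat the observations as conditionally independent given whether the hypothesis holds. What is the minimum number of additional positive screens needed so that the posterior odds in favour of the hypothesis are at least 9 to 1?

4

Prior odds = (1/150)/(149/150) = 1/149.
Combined Bayes factor of the evidence already in hand = 4 × 6 = 24.
Odds after that evidence = (1/149) × 24 = 24/149.
Target odds = 9.
Need 2.75ⁿ ≥ 9 ÷ (24/149) = 55.875.
2.75³ = 20.796875 falls short of 55.875 but 2.75⁴ = 57.19140625 reaches it, so n = 4.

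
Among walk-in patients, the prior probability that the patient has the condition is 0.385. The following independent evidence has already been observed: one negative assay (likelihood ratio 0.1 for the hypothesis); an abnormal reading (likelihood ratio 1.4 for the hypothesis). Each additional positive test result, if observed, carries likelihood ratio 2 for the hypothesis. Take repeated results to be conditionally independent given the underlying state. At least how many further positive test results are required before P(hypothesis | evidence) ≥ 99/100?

Prior odds = 0.385/0.615 = 77/123.
Combined Bayes factor of the evidence already in hand = 0.1 × 1.4 = 0.14.
Odds after that evidence = (77/123) × 0.14 = 539/6150.
Target odds = 0.99/0.01 = 99.
Need 2ⁿ ≥ 99 ÷ (539/6150) = 55350/49.
2¹⁰ = 1024 falls short of 55350/49 but 2¹¹ = 2048 reaches it, so n = 11.

11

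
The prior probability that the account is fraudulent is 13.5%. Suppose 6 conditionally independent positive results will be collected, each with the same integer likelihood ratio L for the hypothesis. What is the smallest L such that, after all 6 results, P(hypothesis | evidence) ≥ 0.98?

3

Prior odds = 0.135/0.865 = 27/173.
Target odds = 0.98/0.02 = 49.
Need L⁶ ≥ 49 ÷ (27/173) = 8477/27.
2⁶ = 64 < 8477/27 ≤ 729 = 3⁶, so L = 3.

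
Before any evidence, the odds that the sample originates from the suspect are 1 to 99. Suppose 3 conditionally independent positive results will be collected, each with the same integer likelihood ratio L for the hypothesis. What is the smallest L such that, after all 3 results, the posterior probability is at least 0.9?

10

Prior odds = 1/99.
Target odds = 0.9/0.1 = 9.
Need L³ ≥ 9 ÷ (1/99) = 891.
9³ = 729 < 891 ≤ 1000 = 10³, so L = 10.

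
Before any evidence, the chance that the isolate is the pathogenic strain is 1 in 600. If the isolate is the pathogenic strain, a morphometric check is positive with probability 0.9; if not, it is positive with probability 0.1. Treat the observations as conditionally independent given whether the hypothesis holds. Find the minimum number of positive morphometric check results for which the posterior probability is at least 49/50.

5

Prior odds = (1/600)/(599/600) = 1/599.
Likelihood ratio of a positive = 0.9/0.1 = 9.
Target posterior odds = 0.98/0.02 = 49.
Need (1/599) × 9ⁿ ≥ 49, i.e. 9ⁿ ≥ 29351.
9⁴ = 6561 falls short of 29351 but 9⁵ = 59049 reaches it, so n = 5.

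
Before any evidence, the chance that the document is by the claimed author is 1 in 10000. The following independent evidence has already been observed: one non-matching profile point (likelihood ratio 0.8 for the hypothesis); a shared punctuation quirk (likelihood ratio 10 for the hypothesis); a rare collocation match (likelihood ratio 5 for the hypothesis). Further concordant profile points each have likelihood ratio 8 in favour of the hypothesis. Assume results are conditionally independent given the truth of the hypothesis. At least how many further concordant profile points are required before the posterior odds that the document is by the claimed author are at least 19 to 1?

5

Prior odds = 0.0001/0.9999 = 1/9999.
Combined Bayes factor of the evidence already in hand = 0.8 × 10 × 5 = 40.
Odds after that evidence = (1/9999) × 40 = 40/9999.
Target odds = 19.
Need 8ⁿ ≥ 19 ÷ (40/9999) = 4749.525.
8⁴ = 4096 falls short of 4749.525 but 8⁵ = 32768 reaches it, so n = 5.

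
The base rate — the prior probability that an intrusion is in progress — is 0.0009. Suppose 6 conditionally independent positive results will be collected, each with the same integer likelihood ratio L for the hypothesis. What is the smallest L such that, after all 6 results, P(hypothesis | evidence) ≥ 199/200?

Prior odds = 0.0009/0.9991 = 9/9991.
Target odds = 0.995/0.005 = 199.
Need L⁶ ≥ 199 ÷ (9/9991) = 1988209/9.
7⁶ = 117649 < 1988209/9 ≤ 262144 = 8⁶, so L = 8.

8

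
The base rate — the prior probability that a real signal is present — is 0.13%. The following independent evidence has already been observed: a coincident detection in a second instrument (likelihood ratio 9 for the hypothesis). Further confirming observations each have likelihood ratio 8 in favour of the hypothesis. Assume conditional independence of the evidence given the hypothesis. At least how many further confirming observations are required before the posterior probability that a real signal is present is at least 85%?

Prior odds = 0.0013/0.9987 = 13/9987.
Bayes factor of the evidence already in hand = 9.
Odds after that evidence = (13/9987) × 9 = 39/3329.
Target odds = 0.85/0.15 = 17/3.
Need 8ⁿ ≥ 17/3 ÷ (39/3329) = 56593/117.
8² = 64 falls short of 56593/117 but 8³ = 512 reaches it, so n = 3.

3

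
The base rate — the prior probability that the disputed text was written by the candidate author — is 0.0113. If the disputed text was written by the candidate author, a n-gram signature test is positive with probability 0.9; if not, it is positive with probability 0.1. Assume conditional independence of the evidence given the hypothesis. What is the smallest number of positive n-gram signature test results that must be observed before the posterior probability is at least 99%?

Prior odds: 0.0113 ÷ 0.9887 = 113/9887.
Likelihood ratio of a positive = 0.9/0.1 = 9.
Target posterior odds = 0.99/0.01 = 99.
Need (113/9887) × 9ⁿ ≥ 99, i.e. 9ⁿ ≥ 978813/113.
9⁴ = 6561 falls short of 978813/113 but 9⁵ = 59049 reaches it, so n = 5.

5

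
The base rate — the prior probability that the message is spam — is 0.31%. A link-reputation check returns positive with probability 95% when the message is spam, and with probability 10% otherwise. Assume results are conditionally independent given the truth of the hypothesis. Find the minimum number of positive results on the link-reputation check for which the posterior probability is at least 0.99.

Prior odds = 0.0031/0.9969 = 31/9969.
Likelihood ratio of a positive result = 0.95/0.1 = 9.5.
Target posterior odds = 0.99/0.01 = 99.
Require 9.5ⁿ ≥ 99 ÷ (31/9969) = 986931/31.
9.5⁴ = 8145.0625 falls short of 986931/31 but 9.5⁵ = 77378.09375 reaches it, so n = 5.

5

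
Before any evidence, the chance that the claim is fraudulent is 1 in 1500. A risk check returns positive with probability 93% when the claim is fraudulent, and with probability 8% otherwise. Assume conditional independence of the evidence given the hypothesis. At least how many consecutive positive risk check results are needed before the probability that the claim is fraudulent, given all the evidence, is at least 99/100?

Prior odds: (1/1500) ÷ (1499/1500) = 1/1499.
Likelihood ratio of a positive result = 0.93/0.08 = 11.625.
Target posterior odds = 0.99/0.01 = 99.
Need (1/1499) × 11.625ⁿ ≥ 99, i.e. 11.625ⁿ ≥ 148401.
11.625⁴ = 74805201/4096 falls short of 148401 but 11.625⁵ ≈212307 reaches it, so n = 5.

5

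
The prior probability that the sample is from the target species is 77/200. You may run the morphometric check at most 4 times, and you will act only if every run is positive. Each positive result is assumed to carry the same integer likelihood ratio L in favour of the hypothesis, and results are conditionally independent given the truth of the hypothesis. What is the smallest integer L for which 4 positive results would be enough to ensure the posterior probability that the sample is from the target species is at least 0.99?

4

Prior odds = 0.385/0.615 = 77/123.
Target odds = 0.99/0.01 = 99.
Need L⁴ ≥ 99 ÷ (77/123) = 1107/7.
3⁴ = 81 < 1107/7 ≤ 256 = 4⁴, so L = 4.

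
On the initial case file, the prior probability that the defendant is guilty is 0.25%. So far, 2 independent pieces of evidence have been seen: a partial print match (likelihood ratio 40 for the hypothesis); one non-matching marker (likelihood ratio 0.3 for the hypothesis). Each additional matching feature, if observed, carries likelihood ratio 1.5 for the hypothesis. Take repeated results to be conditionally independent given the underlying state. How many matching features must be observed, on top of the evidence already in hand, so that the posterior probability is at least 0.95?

16

Prior odds = 0.0025/0.9975 = 1/399.
Combined Bayes factor of the evidence already in hand = 40 × 0.3 = 12.
Odds after that evidence = (1/399) × 12 = 4/133.
Target odds = 0.95/0.05 = 19.
Need 1.5ⁿ ≥ 19 ÷ (4/133) = 631.75.
1.5¹⁵ = 14348907/32768 falls short of 631.75 but 1.5¹⁶ = 43046721/65536 reaches it, so n = 16.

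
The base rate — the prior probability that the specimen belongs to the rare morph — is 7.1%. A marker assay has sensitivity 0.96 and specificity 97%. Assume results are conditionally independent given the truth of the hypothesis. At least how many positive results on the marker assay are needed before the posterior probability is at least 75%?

2

Prior odds = 0.071/0.929 = 71/929.
False-positive rate = 1 − 0.97 = 0.03; likelihood ratio of a positive = 0.96/0.03 = 32.
Target odds: 0.75 ÷ 0.25 = 3.
Require 32ⁿ ≥ 3 ÷ (71/929) = 2787/71.
32¹ = 32 falls short of 2787/71 but 32² = 1024 reaches it, so n = 2.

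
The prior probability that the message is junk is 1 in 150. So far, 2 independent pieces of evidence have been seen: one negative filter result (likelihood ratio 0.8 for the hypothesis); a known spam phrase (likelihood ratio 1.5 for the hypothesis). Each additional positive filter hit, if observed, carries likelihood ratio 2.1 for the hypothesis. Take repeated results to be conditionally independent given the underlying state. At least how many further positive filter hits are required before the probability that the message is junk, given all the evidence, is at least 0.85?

9

Prior odds = (1/150)/(149/150) = 1/149.
Combined Bayes factor of the evidence already in hand = 0.8 × 1.5 = 1.2.
Odds after that evidence = (1/149) × 1.2 = 6/745.
Target odds = 0.85/0.15 = 17/3.
Need 2.1ⁿ ≥ 17/3 ÷ (6/745) = 12665/18.
2.1⁸ ≈378.229 falls short of 12665/18 but 2.1⁹ ≈794.28 reaches it, so n = 9.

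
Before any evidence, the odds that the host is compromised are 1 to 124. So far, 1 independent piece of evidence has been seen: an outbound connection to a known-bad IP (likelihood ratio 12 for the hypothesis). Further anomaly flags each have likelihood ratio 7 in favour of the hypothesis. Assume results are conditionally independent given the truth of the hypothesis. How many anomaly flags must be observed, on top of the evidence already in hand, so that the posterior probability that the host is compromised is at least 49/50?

4

Prior odds = 1/124.
Bayes factor of the evidence already in hand = 12.
Odds after that evidence = (1/124) × 12 = 3/31.
Target odds = 0.98/0.02 = 49.
Need 7ⁿ ≥ 49 ÷ (3/31) = 1519/3.
7³ = 343 falls short of 1519/3 but 7⁴ = 2401 reaches it, so n = 4.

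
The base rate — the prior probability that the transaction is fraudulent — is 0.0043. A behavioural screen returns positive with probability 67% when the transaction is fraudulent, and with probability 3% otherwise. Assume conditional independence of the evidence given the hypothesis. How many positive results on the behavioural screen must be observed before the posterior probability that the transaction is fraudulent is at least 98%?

Prior odds: 0.0043 ÷ 0.9957 = 43/9957.
Likelihood ratio of a positive result = 0.67/0.03 = 67/3.
Target posterior odds = 0.98/0.02 = 49.
Require (67/3)ⁿ ≥ 49 ÷ (43/9957) = 487893/43.
(67/3)³ = 300763/27 falls short of 487893/43 but (67/3)⁴ = 20151121/81 reaches it, so n = 4.

4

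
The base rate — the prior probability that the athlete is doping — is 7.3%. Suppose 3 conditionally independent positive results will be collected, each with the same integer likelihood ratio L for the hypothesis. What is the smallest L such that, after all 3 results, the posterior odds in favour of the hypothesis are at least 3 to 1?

Prior odds = 0.073/0.927 = 73/927.
Target odds = 3.
Need L³ ≥ 3 ÷ (73/927) = 2781/73.
3³ = 27 < 2781/73 ≤ 64 = 4³, so L = 4.

4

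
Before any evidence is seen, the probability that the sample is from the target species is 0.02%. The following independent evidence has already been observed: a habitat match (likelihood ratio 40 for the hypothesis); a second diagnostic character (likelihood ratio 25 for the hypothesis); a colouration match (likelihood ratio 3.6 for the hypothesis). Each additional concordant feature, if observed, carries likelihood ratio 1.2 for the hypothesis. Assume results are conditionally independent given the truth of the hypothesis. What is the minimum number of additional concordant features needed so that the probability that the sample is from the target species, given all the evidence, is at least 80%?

Prior odds = 0.0002/0.9998 = 1/4999.
Combined Bayes factor of the evidence already in hand = 40 × 25 × 3.6 = 3600.
Odds after that evidence = (1/4999) × 3600 = 3600/4999.
Target odds = 0.8/0.2 = 4.
Need 1.2ⁿ ≥ 4 ÷ (3600/4999) = 4999/900.
1.2⁹ = 10077696/1953125 falls short of 4999/900 but 1.2¹⁰ = 60466176/9765625 reaches it, so n = 10.

10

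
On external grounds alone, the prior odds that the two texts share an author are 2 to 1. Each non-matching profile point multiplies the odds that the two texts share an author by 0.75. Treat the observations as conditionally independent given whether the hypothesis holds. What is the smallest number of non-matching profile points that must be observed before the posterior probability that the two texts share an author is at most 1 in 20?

Prior odds = 2.
Likelihood ratio per non-matching profile point = 0.75.
Target odds: 0.05 ÷ 0.95 = 1/19.
Require 0.75ⁿ ≤ 1/19 ÷ 2 = 1/38.
0.75¹² = 531441/16777216 is still above 1/38 but 0.75¹³ = 1594323/67108864 is at or below it, so n = 13.

13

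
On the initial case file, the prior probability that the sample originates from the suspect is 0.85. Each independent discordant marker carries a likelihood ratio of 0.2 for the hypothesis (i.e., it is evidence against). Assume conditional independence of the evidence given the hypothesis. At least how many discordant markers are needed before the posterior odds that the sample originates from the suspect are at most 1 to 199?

5

Prior odds = 0.85/0.15 = 17/3.
Likelihood ratio per discordant marker = 0.2.
Target odds = 1/199.
Require 0.2ⁿ ≤ 1/199 ÷ (17/3) = 3/3383.
0.2⁴ = 0.0016 is still above 3/3383 but 0.2⁵ = 0.00032 is at or below it, so n = 5.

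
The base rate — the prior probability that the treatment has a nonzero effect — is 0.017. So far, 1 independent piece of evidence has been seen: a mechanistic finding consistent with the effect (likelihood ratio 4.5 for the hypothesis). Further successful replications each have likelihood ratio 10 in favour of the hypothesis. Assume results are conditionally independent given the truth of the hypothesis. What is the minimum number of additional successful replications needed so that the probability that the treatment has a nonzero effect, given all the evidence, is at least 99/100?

4

Prior odds = 0.017/0.983 = 17/983.
Bayes factor of the evidence already in hand = 4.5.
Odds after that evidence = (17/983) × 4.5 = 153/1966.
Target odds = 0.99/0.01 = 99.
Need 10ⁿ ≥ 99 ÷ (153/1966) = 21626/17.
10³ = 1000 falls short of 21626/17 but 10⁴ = 10000 reaches it, so n = 4.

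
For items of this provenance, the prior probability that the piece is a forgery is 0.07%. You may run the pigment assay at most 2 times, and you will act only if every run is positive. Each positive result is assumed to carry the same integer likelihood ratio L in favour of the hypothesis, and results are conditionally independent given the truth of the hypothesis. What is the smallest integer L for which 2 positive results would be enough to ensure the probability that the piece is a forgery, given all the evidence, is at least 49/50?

265

Prior odds = 0.0007/0.9993 = 7/9993.
Target odds = 0.98/0.02 = 49.
Need L² ≥ 49 ÷ (7/9993) = 69951.
264² = 69696 < 69951 ≤ 70225 = 265², so L = 265.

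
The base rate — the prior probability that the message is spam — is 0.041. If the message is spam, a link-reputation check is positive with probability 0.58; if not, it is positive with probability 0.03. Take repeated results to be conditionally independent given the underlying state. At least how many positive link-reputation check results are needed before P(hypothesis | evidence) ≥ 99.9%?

4

Prior odds: 0.041 ÷ 0.959 = 41/959.
Likelihood ratio of a positive = 0.58/0.03 = 58/3.
Target odds: 0.999 ÷ 0.001 = 999.
Require (58/3)ⁿ ≥ 999 ÷ (41/959) = 958041/41.
(58/3)³ = 195112/27 falls short of 958041/41 but (58/3)⁴ = 11316496/81 reaches it, so n = 4.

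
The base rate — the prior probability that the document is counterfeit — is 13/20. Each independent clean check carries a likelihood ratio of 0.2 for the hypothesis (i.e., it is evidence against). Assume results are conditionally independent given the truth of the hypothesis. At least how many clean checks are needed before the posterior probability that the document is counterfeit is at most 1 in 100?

4

Prior odds = 0.65/0.35 = 13/7.
Likelihood ratio per clean check = 0.2.
Target posterior odds = 0.01/0.99 = 1/99.
Need (13/7) × 0.2ⁿ ≤ 1/99, i.e. 0.2ⁿ ≤ 7/1287.
0.2³ = 0.008 is still above 7/1287 but 0.2⁴ = 0.0016 is at or below it, so n = 4.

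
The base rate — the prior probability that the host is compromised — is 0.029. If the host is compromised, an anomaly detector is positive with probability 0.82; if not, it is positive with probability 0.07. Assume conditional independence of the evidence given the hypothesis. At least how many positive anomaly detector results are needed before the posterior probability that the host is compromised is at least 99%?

Prior odds = 0.029/0.971 = 29/971.
Likelihood ratio of a positive = 0.82/0.07 = 82/7.
Target posterior odds = 0.99/0.01 = 99.
Require (82/7)ⁿ ≥ 99 ÷ (29/971) = 96129/29.
(82/7)³ = 551368/343 falls short of 96129/29 but (82/7)⁴ = 45212176/2401 reaches it, so n = 4.

4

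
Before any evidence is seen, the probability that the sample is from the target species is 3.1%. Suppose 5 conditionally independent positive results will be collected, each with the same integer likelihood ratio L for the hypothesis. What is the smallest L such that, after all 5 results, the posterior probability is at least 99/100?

5

Prior odds = 0.031/0.969 = 31/969.
Target odds = 0.99/0.01 = 99.
Need L⁵ ≥ 99 ÷ (31/969) = 95931/31.
4⁵ = 1024 < 95931/31 ≤ 3125 = 5⁵, so L = 5.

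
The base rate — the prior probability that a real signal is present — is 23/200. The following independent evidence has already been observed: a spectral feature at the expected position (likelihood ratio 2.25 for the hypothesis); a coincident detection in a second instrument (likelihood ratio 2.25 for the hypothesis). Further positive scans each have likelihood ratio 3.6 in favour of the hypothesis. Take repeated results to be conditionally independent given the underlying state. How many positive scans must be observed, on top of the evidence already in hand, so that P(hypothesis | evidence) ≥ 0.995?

Prior odds = 0.115/0.885 = 23/177.
Combined Bayes factor of the evidence already in hand = 2.25 × 2.25 = 5.0625.
Odds after that evidence = (23/177) × 5.0625 = 621/944.
Target odds = 0.995/0.005 = 199.
Need 3.6ⁿ ≥ 199 ÷ (621/944) = 187856/621.
3.6⁴ = 167.9616 falls short of 187856/621 but 3.6⁵ = 604.66176 reaches it, so n = 5.

5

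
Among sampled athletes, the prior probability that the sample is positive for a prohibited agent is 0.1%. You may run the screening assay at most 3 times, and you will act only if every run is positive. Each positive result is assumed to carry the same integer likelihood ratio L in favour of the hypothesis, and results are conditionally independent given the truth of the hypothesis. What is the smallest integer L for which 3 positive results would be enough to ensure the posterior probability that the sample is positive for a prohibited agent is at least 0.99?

47

Prior odds = 0.001/0.999 = 1/999.
Target odds = 0.99/0.01 = 99.
Need L³ ≥ 99 ÷ (1/999) = 98901.
46³ = 97336 < 98901 ≤ 103823 = 47³, so L = 47.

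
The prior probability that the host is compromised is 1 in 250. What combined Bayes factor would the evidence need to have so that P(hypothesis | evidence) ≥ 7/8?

Prior odds = 0.004/0.996 = 1/249.
Target odds = 0.875/0.125 = 7.
Required Bayes factor = 7 ÷ (1/249) = 1743.

1743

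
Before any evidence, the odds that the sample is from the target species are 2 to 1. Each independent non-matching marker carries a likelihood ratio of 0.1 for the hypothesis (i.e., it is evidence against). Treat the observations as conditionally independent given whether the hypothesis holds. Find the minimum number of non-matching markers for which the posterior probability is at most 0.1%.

Prior odds = 2.
Likelihood ratio per non-matching marker = 0.1.
Target odds: 0.001 ÷ 0.999 = 1/999.
Require 0.1ⁿ ≤ 1/999 ÷ 2 = 1/1998.
0.1³ = 0.001 is still above 1/1998 but 0.1⁴ = 0.0001 is at or below it, so n = 4.

4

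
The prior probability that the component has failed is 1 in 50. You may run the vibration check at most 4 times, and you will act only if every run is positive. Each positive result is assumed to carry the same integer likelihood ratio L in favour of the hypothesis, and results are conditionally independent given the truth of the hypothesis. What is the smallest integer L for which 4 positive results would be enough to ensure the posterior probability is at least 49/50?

Prior odds = 0.02/0.98 = 1/49.
Target odds = 0.98/0.02 = 49.
Need L⁴ ≥ 49 ÷ (1/49) = 2401.
6⁴ = 1296 < 2401 ≤ 2401 = 7⁴, so L = 7.

7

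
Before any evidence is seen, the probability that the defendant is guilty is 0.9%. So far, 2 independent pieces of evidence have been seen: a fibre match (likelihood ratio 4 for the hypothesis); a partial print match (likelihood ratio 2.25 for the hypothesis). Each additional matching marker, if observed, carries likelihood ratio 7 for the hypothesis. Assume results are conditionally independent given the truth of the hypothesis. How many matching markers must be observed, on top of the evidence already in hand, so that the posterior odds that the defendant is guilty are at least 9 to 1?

Prior odds = 0.009/0.991 = 9/991.
Combined Bayes factor of the evidence already in hand = 4 × 2.25 = 9.
Odds after that evidence = (9/991) × 9 = 81/991.
Target odds = 9.
Need 7ⁿ ≥ 9 ÷ (81/991) = 991/9.
7² = 49 falls short of 991/9 but 7³ = 343 reaches it, so n = 3.

3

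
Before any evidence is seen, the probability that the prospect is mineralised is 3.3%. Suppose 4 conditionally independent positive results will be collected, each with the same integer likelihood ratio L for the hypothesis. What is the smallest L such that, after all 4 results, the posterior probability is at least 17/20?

4

Prior odds = 0.033/0.967 = 33/967.
Target odds = 0.85/0.15 = 17/3.
Need L⁴ ≥ 17/3 ÷ (33/967) = 16439/99.
3⁴ = 81 < 16439/99 ≤ 256 = 4⁴, so L = 4.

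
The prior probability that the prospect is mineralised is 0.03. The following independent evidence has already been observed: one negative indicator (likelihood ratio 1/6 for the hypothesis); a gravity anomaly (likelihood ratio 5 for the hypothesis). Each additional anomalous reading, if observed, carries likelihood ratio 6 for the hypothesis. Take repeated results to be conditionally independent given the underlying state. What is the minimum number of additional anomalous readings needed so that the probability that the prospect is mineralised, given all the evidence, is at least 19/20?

4

Prior odds = 0.03/0.97 = 3/97.
Combined Bayes factor of the evidence already in hand = (1/6) × 5 = 5/6.
Odds after that evidence = (3/97) × 5/6 = 5/194.
Target odds = 0.95/0.05 = 19.
Need 6ⁿ ≥ 19 ÷ (5/194) = 737.2.
6³ = 216 falls short of 737.2 but 6⁴ = 1296 reaches it, so n = 4.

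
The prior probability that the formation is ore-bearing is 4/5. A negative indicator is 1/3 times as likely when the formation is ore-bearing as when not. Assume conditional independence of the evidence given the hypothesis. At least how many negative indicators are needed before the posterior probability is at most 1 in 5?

Prior odds = 0.8/0.2 = 4.
Likelihood ratio per negative indicator = 1/3.
Target posterior odds = 0.2/0.8 = 0.25.
Need 4 × (1/3)ⁿ ≤ 0.25, i.e. (1/3)ⁿ ≤ 0.0625.
(1/3)² = 1/9 is still above 0.0625 but (1/3)³ = 1/27 is at or below it, so n = 3.

3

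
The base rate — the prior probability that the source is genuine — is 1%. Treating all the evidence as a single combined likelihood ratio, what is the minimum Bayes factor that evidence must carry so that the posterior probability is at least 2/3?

198

Prior odds = 0.01/0.99 = 1/99.
Target odds = (2/3)/(1/3) = 2.
Required Bayes factor = 2 ÷ (1/99) = 198.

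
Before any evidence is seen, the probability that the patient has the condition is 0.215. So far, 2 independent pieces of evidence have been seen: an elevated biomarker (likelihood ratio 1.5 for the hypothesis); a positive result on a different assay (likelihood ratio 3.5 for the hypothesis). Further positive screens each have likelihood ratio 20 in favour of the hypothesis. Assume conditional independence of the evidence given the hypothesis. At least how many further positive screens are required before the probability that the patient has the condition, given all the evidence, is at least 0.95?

Prior odds = 0.215/0.785 = 43/157.
Combined Bayes factor of the evidence already in hand = 1.5 × 3.5 = 5.25.
Odds after that evidence = (43/157) × 5.25 = 903/628.
Target odds = 0.95/0.05 = 19.
Need 20ⁿ ≥ 19 ÷ (903/628) = 11932/903.
20¹ = 20, which meets the required 11932/903; so n = 1.

1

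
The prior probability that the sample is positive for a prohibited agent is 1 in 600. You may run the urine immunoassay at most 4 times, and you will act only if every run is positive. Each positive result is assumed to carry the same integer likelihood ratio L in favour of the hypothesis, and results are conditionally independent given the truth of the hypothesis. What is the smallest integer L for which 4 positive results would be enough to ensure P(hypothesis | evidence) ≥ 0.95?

Prior odds = (1/600)/(599/600) = 1/599.
Target odds = 0.95/0.05 = 19.
Need L⁴ ≥ 19 ÷ (1/599) = 11381.
10⁴ = 10000 < 11381 ≤ 14641 = 11⁴, so L = 11.

11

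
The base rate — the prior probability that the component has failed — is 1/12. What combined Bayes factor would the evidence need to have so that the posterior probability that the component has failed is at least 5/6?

Prior odds = (1/12)/(11/12) = 1/11.
Target odds = (5/6)/(1/6) = 5.
Required Bayes factor = 5 ÷ (1/11) = 55.

55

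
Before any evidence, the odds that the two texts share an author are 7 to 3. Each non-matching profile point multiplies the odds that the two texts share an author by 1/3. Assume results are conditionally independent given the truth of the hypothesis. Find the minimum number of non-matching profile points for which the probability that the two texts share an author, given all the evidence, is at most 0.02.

5

Prior odds = 7/3.
Likelihood ratio per non-matching profile point = 1/3.
Target posterior odds = 0.02/0.98 = 1/49.
Require (1/3)ⁿ ≤ 1/49 ÷ (7/3) = 3/343.
(1/3)⁴ = 1/81 is still above 3/343 but (1/3)⁵ = 1/243 is at or below it, so n = 5.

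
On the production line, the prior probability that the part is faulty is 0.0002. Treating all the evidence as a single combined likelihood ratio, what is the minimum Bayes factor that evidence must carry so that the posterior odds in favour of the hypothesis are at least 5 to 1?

24995

Prior odds = 0.0002/0.9998 = 1/4999.
Target odds = 5.
Required Bayes factor = 5 ÷ (1/4999) = 24995.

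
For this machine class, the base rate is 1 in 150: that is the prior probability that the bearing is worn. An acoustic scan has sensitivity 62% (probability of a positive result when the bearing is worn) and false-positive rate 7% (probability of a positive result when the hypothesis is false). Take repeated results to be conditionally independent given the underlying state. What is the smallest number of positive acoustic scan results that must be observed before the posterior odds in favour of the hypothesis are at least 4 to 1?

3

Prior odds: (1/150) ÷ (149/150) = 1/149.
Likelihood ratio of a positive result = 0.62/0.07 = 62/7.
Target odds = 4.
Require (62/7)ⁿ ≥ 4 ÷ (1/149) = 596.
(62/7)² = 3844/49 falls short of 596 but (62/7)³ = 238328/343 reaches it, so n = 3.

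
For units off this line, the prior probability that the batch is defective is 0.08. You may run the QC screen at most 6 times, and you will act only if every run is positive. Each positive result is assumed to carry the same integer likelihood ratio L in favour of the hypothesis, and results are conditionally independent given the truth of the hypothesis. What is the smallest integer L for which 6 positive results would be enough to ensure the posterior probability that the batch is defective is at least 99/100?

Prior odds = 0.08/0.92 = 2/23.
Target odds = 0.99/0.01 = 99.
Need L⁶ ≥ 99 ÷ (2/23) = 1138.5.
3⁶ = 729 < 1138.5 ≤ 4096 = 4⁶, so L = 4.

4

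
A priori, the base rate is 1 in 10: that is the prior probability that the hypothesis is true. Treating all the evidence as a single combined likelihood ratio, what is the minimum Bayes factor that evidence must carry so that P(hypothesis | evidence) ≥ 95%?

Prior odds = 0.1/0.9 = 1/9.
Target odds = 0.95/0.05 = 19.
Required Bayes factor = 19 ÷ (1/9) = 171.

171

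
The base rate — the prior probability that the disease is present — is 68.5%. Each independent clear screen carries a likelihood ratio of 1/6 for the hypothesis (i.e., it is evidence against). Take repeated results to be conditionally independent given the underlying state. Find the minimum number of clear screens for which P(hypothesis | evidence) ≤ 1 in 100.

Prior odds: 0.685 ÷ 0.315 = 137/63.
Likelihood ratio per clear screen = 1/6.
Target odds: 0.01 ÷ 0.99 = 1/99.
Need (137/63) × (1/6)ⁿ ≤ 1/99, i.e. (1/6)ⁿ ≤ 7/1507.
(1/6)² = 1/36 is still above 7/1507 but (1/6)³ = 1/216 is at or below it, so n = 3.

3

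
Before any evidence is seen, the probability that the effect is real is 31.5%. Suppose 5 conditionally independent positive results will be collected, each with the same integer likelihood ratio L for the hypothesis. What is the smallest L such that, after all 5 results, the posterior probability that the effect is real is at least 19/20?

3

Prior odds = 0.315/0.685 = 63/137.
Target odds = 0.95/0.05 = 19.
Need L⁵ ≥ 19 ÷ (63/137) = 2603/63.
2⁵ = 32 < 2603/63 ≤ 243 = 3⁵, so L = 3.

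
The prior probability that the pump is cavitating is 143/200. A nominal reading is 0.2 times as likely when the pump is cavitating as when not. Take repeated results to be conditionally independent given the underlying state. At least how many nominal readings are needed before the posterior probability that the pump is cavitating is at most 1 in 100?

4

Prior odds: 0.715 ÷ 0.285 = 143/57.
Likelihood ratio per nominal reading = 0.2.
Target odds: 0.01 ÷ 0.99 = 1/99.
Need (143/57) × 0.2ⁿ ≤ 1/99, i.e. 0.2ⁿ ≤ 19/4719.
0.2³ = 0.008 is still above 19/4719 but 0.2⁴ = 0.0016 is at or below it, so n = 4.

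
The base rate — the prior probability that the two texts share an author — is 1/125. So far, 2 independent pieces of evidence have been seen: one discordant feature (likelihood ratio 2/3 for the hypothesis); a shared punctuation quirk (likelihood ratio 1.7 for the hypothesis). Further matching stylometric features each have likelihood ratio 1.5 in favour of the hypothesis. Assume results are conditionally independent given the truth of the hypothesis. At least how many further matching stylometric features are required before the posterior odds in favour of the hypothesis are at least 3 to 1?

Prior odds = 0.008/0.992 = 1/124.
Combined Bayes factor of the evidence already in hand = (2/3) × 1.7 = 17/15.
Odds after that evidence = (1/124) × 17/15 = 17/1860.
Target odds = 3.
Need 1.5ⁿ ≥ 3 ÷ (17/1860) = 5580/17.
1.5¹⁴ = 4782969/16384 falls short of 5580/17 but 1.5¹⁵ = 14348907/32768 reaches it, so n = 15.

15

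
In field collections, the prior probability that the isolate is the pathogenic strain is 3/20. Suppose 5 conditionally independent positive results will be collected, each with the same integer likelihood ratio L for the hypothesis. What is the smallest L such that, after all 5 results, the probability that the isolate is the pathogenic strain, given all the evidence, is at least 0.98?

4

Prior odds = 0.15/0.85 = 3/17.
Target odds = 0.98/0.02 = 49.
Need L⁵ ≥ 49 ÷ (3/17) = 833/3.
3⁵ = 243 < 833/3 ≤ 1024 = 4⁵, so L = 4.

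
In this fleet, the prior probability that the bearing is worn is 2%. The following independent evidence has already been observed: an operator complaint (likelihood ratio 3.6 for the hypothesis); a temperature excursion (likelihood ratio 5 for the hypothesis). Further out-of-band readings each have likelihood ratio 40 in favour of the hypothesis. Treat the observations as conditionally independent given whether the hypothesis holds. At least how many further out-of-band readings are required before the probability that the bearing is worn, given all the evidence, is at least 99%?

2

Prior odds = 0.02/0.98 = 1/49.
Combined Bayes factor of the evidence already in hand = 3.6 × 5 = 18.
Odds after that evidence = (1/49) × 18 = 18/49.
Target odds = 0.99/0.01 = 99.
Need 40ⁿ ≥ 99 ÷ (18/49) = 269.5.
40¹ = 40 falls short of 269.5 but 40² = 1600 reaches it, so n = 2.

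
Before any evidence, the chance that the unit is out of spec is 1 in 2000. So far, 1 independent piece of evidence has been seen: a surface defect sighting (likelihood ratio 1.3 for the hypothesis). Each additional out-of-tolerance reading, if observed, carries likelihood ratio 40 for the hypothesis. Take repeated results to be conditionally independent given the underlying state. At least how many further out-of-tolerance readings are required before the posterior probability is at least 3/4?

3

Prior odds = 0.0005/0.9995 = 1/1999.
Bayes factor of the evidence already in hand = 1.3.
Odds after that evidence = (1/1999) × 1.3 = 13/19990.
Target odds = 0.75/0.25 = 3.
Need 40ⁿ ≥ 3 ÷ (13/19990) = 59970/13.
40² = 1600 falls short of 59970/13 but 40³ = 64000 reaches it, so n = 3.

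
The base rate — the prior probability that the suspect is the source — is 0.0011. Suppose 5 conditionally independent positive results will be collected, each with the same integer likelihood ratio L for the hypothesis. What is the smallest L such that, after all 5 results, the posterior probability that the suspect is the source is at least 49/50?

Prior odds = 0.0011/0.9989 = 11/9989.
Target odds = 0.98/0.02 = 49.
Need L⁵ ≥ 49 ÷ (11/9989) = 489461/11.
8⁵ = 32768 < 489461/11 ≤ 59049 = 9⁵, so L = 9.

9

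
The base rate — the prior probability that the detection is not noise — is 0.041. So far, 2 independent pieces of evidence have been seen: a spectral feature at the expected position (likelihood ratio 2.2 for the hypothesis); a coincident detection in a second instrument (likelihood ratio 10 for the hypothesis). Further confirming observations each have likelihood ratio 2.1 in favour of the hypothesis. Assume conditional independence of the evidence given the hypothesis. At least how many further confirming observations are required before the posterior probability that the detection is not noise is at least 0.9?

4

Prior odds = 0.041/0.959 = 41/959.
Combined Bayes factor of the evidence already in hand = 2.2 × 10 = 22.
Odds after that evidence = (41/959) × 22 = 902/959.
Target odds = 0.9/0.1 = 9.
Need 2.1ⁿ ≥ 9 ÷ (902/959) = 8631/902.
2.1³ = 9.261 falls short of 8631/902 but 2.1⁴ = 19.4481 reaches it, so n = 4.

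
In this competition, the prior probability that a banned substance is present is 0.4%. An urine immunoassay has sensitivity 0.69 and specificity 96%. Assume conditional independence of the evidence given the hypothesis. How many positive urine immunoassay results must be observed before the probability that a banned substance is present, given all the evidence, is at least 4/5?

Prior odds = 0.004/0.996 = 1/249.
False-positive rate = 1 − 0.96 = 0.04; likelihood ratio of a positive = 0.69/0.04 = 17.25.
Target posterior odds = 0.8/0.2 = 4.
Require 17.25ⁿ ≥ 4 ÷ (1/249) = 996.
17.25² = 297.5625 falls short of 996 but 17.25³ = 5132.953125 reaches it, so n = 3.

3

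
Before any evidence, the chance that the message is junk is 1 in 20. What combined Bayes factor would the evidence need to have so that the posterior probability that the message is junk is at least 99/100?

Prior odds = 0.05/0.95 = 1/19.
Target odds = 0.99/0.01 = 99.
Required Bayes factor = 99 ÷ (1/19) = 1881.

1881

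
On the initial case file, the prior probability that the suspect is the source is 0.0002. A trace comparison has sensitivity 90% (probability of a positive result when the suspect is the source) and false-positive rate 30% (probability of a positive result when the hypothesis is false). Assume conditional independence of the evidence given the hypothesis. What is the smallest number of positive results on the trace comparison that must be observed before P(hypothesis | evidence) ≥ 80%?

10

Prior odds = 0.0002/0.9998 = 1/4999.
Likelihood ratio of a positive result = 0.9/0.3 = 3.
Target posterior odds = 0.8/0.2 = 4.
Require 3ⁿ ≥ 4 ÷ (1/4999) = 19996.
3⁹ = 19683 falls short of 19996 but 3¹⁰ = 59049 reaches it, so n = 10.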